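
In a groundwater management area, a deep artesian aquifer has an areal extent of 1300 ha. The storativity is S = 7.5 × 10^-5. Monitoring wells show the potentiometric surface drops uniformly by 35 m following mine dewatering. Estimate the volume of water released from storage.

ΔV ≈ 34100 m³

A = 1300 ha = 1.3 × 10^7 m²
ΔV = S × A × Δh = 7.5 × 10^-5 × 1.3 × 10^7 m² × 35 m = 34120 m³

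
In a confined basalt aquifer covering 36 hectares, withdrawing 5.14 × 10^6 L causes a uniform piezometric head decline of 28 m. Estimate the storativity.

A = 36 hectares = 3.6 × 10^5 m²
ΔV = 5.14 × 10^6 L = 5140 m³
S = ΔV / (A × Δh) = 5140 m³ / (3.6 × 10^5 m² × 28 m) = 5.099 × 10^-4

S ≈ 5.1 × 10^-4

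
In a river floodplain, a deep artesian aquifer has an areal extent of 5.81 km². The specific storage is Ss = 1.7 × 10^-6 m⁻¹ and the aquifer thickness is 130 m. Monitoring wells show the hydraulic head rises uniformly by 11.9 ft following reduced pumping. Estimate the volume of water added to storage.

ΔV ≈ 4660 m³

S = Ss × b = 1.7 × 10^-6 m⁻¹ × 130 m = 2.21 × 10^-4
A = 5.81 km² = 5.81 × 10^6 m²
Δh = 11.9 ft = 3.627 m
ΔV = S × A × Δh = 2.21 × 10^-4 × 5.81 × 10^6 m² × 3.627 m = 4657 m³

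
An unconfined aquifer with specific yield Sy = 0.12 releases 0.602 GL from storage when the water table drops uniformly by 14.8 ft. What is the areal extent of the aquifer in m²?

A ≈ 1.11 × 10^6 m²

Δh = 14.8 ft = 4.511 m
ΔV = 0.602 GL = 6.02 × 10^5 m³
A = ΔV / (Sy × Δh) = 6.02 × 10^5 / (0.12 × 4.511) = 1.112 × 10^6 m²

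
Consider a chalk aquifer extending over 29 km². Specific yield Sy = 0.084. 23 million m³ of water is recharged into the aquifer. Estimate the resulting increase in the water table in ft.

A = 29 km² = 2.9 × 10^7 m²
ΔV = 23 million m³ = 2.3 × 10^7 m³
Δh = ΔV / (Sy × A) = 2.3 × 10^7 m³ / (0.084 × 2.9 × 10^7 m²) = 9.442 m
Δh = 9.442 m = 30.98 ft

Δh ≈ 31 ft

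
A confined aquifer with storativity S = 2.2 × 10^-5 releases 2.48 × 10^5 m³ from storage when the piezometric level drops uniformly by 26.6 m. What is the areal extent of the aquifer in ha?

A ≈ 42400 ha

A = ΔV / (S × Δh) = 2.48 × 10^5 / (2.2 × 10^-5 × 26.6) = 4.238 × 10^8 m²
A = 4.238 × 10^8 m² = 42380 ha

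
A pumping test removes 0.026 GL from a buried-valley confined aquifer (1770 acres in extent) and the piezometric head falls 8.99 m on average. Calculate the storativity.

A = 1770 acres = 7.163 × 10^6 m²
ΔV = 0.026 GL = 26000 m³
S = ΔV / (A × Δh) = 26000 m³ / (7.163 × 10^6 m² × 8.99 m) = 4.038 × 10^-4

S ≈ 4 × 10^-4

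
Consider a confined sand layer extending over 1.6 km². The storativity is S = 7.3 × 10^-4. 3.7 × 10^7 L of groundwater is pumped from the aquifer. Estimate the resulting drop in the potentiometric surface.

A = 1.6 km² = 1.6 × 10^6 m²
ΔV = 3.7 × 10^7 L = 37000 m³
Δh = ΔV / (S × A) = 37000 m³ / (7.3 × 10^-4 × 1.6 × 10^6 m²) = 31.68 m

Δh ≈ 31.7 m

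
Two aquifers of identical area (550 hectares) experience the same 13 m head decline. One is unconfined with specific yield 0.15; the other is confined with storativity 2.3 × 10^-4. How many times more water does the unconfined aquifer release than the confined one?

ΔV_u / ΔV_c ≈ 652

A = 550 hectares = 5.5 × 10^6 m²
Unconfined: ΔV_u = Sy × A × Δh = 0.15 × 5.5 × 10^6 × 13 = 1.073 × 10^7 m³
Confined: ΔV_c = S × A × Δh = 2.3 × 10^-4 × 5.5 × 10^6 × 13 = 16440 m³
Ratio = ΔV_u / ΔV_c = Sy / S = 0.15 / 2.3 × 10^-4 = 652.2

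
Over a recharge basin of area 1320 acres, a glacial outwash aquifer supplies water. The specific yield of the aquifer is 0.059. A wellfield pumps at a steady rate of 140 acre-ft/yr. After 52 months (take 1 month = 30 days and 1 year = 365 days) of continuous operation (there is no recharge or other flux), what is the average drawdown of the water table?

A = 1320 acres = 5.342 × 10^6 m²
Q = 140 acre-ft/yr = 473.1 m³/d
t = 52 months = 1560 d
ΔV = Q × t = 473.1 m³/d × 1560 d = 7.381 × 10^5 m³
Δh = ΔV / (Sy × A) = 7.381 × 10^5 / (0.059 × 5.342 × 10^6) = 2.342 m

Δh ≈ 2.34 m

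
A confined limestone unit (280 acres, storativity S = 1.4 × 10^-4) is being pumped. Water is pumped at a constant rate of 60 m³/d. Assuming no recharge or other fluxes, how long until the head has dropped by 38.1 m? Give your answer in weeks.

t ≈ 14.4 weeks

A = 280 acres = 1.133 × 10^6 m²
ΔV = S × A × Δh = 1.4 × 10^-4 × 1.133 × 10^6 × 38.1 = 6044 m³
t = ΔV / Q = 6044 m³ / 60 m³/d = 100.7 d
t = 100.7 d ≈ 14.39 weeks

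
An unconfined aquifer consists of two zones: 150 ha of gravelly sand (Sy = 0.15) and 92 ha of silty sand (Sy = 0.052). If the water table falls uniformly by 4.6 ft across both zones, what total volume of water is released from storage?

ΔV ≈ 3.83 × 10^5 m³

A₁ = 150 ha = 1.5 × 10^6 m²; A₂ = 92 ha = 9.2 × 10^5 m²
Δh = 4.6 ft = 1.402 m
ΔV₁ = 0.15 × 1.5 × 10^6 × 1.402 = 3.155 × 10^5 m³
ΔV₂ = 0.052 × 9.2 × 10^5 × 1.402 = 67080 m³
ΔV = ΔV₁ + ΔV₂ = 3.825 × 10^5 m³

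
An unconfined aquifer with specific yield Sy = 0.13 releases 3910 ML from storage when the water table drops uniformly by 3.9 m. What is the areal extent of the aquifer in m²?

A ≈ 7.71 × 10^6 m²

ΔV = 3910 ML = 3.91 × 10^6 m³
A = ΔV / (Sy × Δh) = 3.91 × 10^6 / (0.13 × 3.9) = 7.712 × 10^6 m²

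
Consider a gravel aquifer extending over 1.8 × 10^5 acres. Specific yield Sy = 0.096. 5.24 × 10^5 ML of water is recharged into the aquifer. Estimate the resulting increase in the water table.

A = 1.8 × 10^5 acres = 7.284 × 10^8 m²
ΔV = 5.24 × 10^5 ML = 5.24 × 10^8 m³
Δh = ΔV / (Sy × A) = 5.24 × 10^8 m³ / (0.096 × 7.284 × 10^8 m²) = 7.493 m

Δh ≈ 7.49 m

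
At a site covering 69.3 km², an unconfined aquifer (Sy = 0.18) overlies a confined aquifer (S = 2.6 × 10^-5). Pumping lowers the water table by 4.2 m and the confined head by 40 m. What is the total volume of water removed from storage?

A = 69.3 km² = 6.93 × 10^7 m²
Unconfined: ΔV_u = Sy × A × Δh_u = 0.18 × 6.93 × 10^7 × 4.2 = 5.239 × 10^7 m³
Confined: ΔV_c = S × A × Δh_c = 2.6 × 10^-5 × 6.93 × 10^7 × 40 = 72070 m³
Total ΔV = 5.239 × 10^7 + 72070 = 5.246 × 10^7 m³

ΔV ≈ 5.25 × 10^7 m³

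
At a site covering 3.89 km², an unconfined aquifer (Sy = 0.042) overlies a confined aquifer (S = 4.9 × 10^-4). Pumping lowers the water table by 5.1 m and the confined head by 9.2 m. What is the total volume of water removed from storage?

ΔV ≈ 8.51 × 10^5 m³

A = 3.89 km² = 3.89 × 10^6 m²
Unconfined: ΔV_u = Sy × A × Δh_u = 0.042 × 3.89 × 10^6 × 5.1 = 8.332 × 10^5 m³
Confined: ΔV_c = S × A × Δh_c = 4.9 × 10^-4 × 3.89 × 10^6 × 9.2 = 17540 m³
Total ΔV = 8.332 × 10^5 + 17540 = 8.508 × 10^5 m³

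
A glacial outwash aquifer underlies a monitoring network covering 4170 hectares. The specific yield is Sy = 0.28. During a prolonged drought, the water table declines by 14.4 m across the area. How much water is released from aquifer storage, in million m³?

A = 4170 hectares = 4.17 × 10^7 m²
ΔV = Sy × A × Δh = 0.28 × 4.17 × 10^7 m² × 14.4 m = 1.681 × 10^8 m³
ΔV = 1.681 × 10^8 m³ = 168.1 million m³

ΔV ≈ 168 million m³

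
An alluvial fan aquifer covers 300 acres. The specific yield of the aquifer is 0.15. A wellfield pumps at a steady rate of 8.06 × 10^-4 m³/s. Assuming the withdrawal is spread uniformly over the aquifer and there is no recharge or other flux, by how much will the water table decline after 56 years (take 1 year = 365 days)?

A = 300 acres = 1.214 × 10^6 m²
Q = 8.06 × 10^-4 m³/s = 69.64 m³/d
t = 56 years = 20440 d
ΔV = Q × t = 69.64 m³/d × 20440 d = 1.423 × 10^6 m³
Δh = ΔV / (Sy × A) = 1.423 × 10^6 / (0.15 × 1.214 × 10^6) = 7.816 m

Δh ≈ 7.82 m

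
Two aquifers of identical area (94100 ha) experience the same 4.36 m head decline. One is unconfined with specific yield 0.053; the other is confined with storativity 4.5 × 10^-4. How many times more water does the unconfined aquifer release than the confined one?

ΔV_u / ΔV_c ≈ 118

A = 94100 ha = 9.41 × 10^8 m²
Unconfined: ΔV_u = Sy × A × Δh = 0.053 × 9.41 × 10^8 × 4.36 = 2.174 × 10^8 m³
Confined: ΔV_c = S × A × Δh = 4.5 × 10^-4 × 9.41 × 10^8 × 4.36 = 1.846 × 10^6 m³
Ratio = ΔV_u / ΔV_c = Sy / S = 0.053 / 4.5 × 10^-4 = 117.8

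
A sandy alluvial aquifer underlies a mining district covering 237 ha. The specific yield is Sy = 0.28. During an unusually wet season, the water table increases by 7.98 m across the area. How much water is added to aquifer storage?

ΔV ≈ 5.3 × 10^6 m³

A = 237 ha = 2.37 × 10^6 m²
ΔV = Sy × A × Δh = 0.28 × 2.37 × 10^6 m² × 7.98 m = 5.296 × 10^6 m³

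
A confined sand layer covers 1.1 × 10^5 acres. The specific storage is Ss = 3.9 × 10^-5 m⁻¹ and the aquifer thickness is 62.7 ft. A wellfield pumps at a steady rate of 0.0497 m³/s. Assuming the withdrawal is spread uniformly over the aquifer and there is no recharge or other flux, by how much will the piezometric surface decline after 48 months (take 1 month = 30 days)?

b = 62.7 ft = 19.11 m
S = Ss × b = 3.9 × 10^-5 m⁻¹ × 19.11 m = 7.453 × 10^-4
A = 1.1 × 10^5 acres = 4.452 × 10^8 m²
Q = 0.0497 m³/s = 4294 m³/d
t = 48 months = 1440 d
ΔV = Q × t = 4294 m³/d × 1440 d = 6.183 × 10^6 m³
Δh = ΔV / (S × A) = 6.183 × 10^6 / (7.453 × 10^-4 × 4.452 × 10^8) = 18.64 m

Δh ≈ 18.6 m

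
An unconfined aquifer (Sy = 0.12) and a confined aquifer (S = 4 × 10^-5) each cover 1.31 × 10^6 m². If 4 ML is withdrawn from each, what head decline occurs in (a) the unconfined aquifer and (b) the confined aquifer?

Δh_u ≈ 0.0254 m; Δh_c ≈ 76.3 m

ΔV = 4 ML = 4000 m³
Unconfined: Δh_u = ΔV/(Sy·A) = 4000/(0.12 × 1.31 × 10^6) = 0.02545 m
Confined: Δh_c = ΔV/(S·A) = 4000/(4 × 10^-5 × 1.31 × 10^6) = 76.34 m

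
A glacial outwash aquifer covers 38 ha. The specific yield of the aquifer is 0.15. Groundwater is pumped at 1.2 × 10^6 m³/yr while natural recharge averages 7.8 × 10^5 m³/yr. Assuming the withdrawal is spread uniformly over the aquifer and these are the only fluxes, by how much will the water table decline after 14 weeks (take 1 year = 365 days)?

A = 38 ha = 3.8 × 10^5 m²
Net abstraction = 1.2 × 10^6 − 7.8 × 10^5 = 4.2 × 10^5 m³/yr
Q_net = 4.2 × 10^5 m³/yr = 1151 m³/d
t = 14 weeks = 98 d
ΔV = Q × t = 1151 m³/d × 98 d = 1.128 × 10^5 m³
Δh = ΔV / (Sy × A) = 1.128 × 10^5 / (0.15 × 3.8 × 10^5) = 1.978 m

Δh ≈ 1.98 m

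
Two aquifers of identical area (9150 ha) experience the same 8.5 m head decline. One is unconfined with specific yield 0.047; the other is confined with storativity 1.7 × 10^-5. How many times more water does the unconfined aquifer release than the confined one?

ΔV_u / ΔV_c ≈ 2760

A = 9150 ha = 9.15 × 10^7 m²
Unconfined: ΔV_u = Sy × A × Δh = 0.047 × 9.15 × 10^7 × 8.5 = 3.655 × 10^7 m³
Confined: ΔV_c = S × A × Δh = 1.7 × 10^-5 × 9.15 × 10^7 × 8.5 = 13220 m³
Ratio = ΔV_u / ΔV_c = Sy / S = 0.047 / 1.7 × 10^-5 = 2765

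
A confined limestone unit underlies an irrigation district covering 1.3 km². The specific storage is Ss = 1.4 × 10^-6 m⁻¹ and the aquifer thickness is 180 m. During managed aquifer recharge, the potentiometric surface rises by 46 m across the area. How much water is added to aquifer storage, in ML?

ΔV ≈ 15.1 ML

S = Ss × b = 1.4 × 10^-6 m⁻¹ × 180 m = 2.52 × 10^-4
A = 1.3 km² = 1.3 × 10^6 m²
ΔV = S × A × Δh = 2.52 × 10^-4 × 1.3 × 10^6 m² × 46 m = 15070 m³
ΔV = 15070 m³ = 15.07 ML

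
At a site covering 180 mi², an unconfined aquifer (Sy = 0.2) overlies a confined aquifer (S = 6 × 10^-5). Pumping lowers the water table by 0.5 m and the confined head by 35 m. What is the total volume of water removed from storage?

A = 180 mi² = 4.662 × 10^8 m²
Unconfined: ΔV_u = Sy × A × Δh_u = 0.2 × 4.662 × 10^8 × 0.5 = 4.662 × 10^7 m³
Confined: ΔV_c = S × A × Δh_c = 6 × 10^-5 × 4.662 × 10^8 × 35 = 9.79 × 10^5 m³
Total ΔV = 4.662 × 10^7 + 9.79 × 10^5 = 4.76 × 10^7 m³

ΔV ≈ 4.76 × 10^7 m³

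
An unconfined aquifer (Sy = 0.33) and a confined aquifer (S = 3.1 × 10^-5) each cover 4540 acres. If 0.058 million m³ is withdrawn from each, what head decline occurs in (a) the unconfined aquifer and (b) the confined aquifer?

A = 4540 acres = 1.837 × 10^7 m²
ΔV = 0.058 million m³ = 58000 m³
Unconfined: Δh_u = ΔV/(Sy·A) = 58000/(0.33 × 1.837 × 10^7) = 0.009566 m
Confined: Δh_c = ΔV/(S·A) = 58000/(3.1 × 10^-5 × 1.837 × 10^7) = 101.8 m

Δh_u ≈ 0.00957 m; Δh_c ≈ 102 m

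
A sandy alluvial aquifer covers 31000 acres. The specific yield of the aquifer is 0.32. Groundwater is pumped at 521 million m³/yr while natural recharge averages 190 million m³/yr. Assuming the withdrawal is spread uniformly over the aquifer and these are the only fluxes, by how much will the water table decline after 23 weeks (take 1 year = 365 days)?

A = 31000 acres = 1.255 × 10^8 m²
Net abstraction = 521 − 190 = 331 million m³/yr
Q_net = 331 million m³/yr = 9.068 × 10^5 m³/d
t = 23 weeks = 161 d
ΔV = Q × t = 9.068 × 10^5 m³/d × 161 d = 1.46 × 10^8 m³
Δh = ΔV / (Sy × A) = 1.46 × 10^8 / (0.32 × 1.255 × 10^8) = 3.637 m

Δh ≈ 3.64 m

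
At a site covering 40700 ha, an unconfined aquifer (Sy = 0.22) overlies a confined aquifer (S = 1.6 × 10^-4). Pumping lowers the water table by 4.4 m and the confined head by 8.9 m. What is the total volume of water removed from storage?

A = 40700 ha = 4.07 × 10^8 m²
Unconfined: ΔV_u = Sy × A × Δh_u = 0.22 × 4.07 × 10^8 × 4.4 = 3.94 × 10^8 m³
Confined: ΔV_c = S × A × Δh_c = 1.6 × 10^-4 × 4.07 × 10^8 × 8.9 = 5.796 × 10^5 m³
Total ΔV = 3.94 × 10^8 + 5.796 × 10^5 = 3.946 × 10^8 m³

ΔV ≈ 3.95 × 10^8 m³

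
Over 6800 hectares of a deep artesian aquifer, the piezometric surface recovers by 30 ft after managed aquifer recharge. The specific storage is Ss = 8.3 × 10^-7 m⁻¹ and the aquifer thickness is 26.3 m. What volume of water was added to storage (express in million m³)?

S = Ss × b = 8.3 × 10^-7 m⁻¹ × 26.3 m = 2.183 × 10^-5
A = 6800 hectares = 6.8 × 10^7 m²
Δh = 30 ft = 9.144 m
ΔV = S × A × Δh = 2.183 × 10^-5 × 6.8 × 10^7 m² × 9.144 m = 13570 m³
ΔV = 13570 m³ = 0.01357 million m³

ΔV ≈ 0.0136 million m³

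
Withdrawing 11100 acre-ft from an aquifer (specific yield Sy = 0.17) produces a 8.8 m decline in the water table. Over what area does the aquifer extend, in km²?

A ≈ 9.15 km²

ΔV = 11100 acre-ft = 1.369 × 10^7 m³
A = ΔV / (Sy × Δh) = 1.369 × 10^7 / (0.17 × 8.8) = 9.152 × 10^6 m²
A = 9.152 × 10^6 m² = 9.152 km²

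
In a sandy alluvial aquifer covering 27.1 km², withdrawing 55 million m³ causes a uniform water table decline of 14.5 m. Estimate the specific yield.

Sy ≈ 0.14

A = 27.1 km² = 2.71 × 10^7 m²
ΔV = 55 million m³ = 5.5 × 10^7 m³
Sy = ΔV / (A × Δh) = 5.5 × 10^7 m³ / (2.71 × 10^7 m² × 14.5 m) = 0.14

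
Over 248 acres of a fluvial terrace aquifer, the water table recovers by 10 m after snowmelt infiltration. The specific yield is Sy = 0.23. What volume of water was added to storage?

ΔV ≈ 2.31 × 10^6 m³

A = 248 acres = 1.004 × 10^6 m²
ΔV = Sy × A × Δh = 0.23 × 1.004 × 10^6 m² × 10 m = 2.308 × 10^6 m³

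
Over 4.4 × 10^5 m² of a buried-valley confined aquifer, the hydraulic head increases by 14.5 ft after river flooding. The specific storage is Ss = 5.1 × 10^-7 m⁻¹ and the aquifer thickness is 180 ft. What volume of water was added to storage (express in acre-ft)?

b = 180 ft = 54.86 m
S = Ss × b = 5.1 × 10^-7 m⁻¹ × 54.86 m = 2.798 × 10^-5
Δh = 14.5 ft = 4.42 m
ΔV = S × A × Δh = 2.798 × 10^-5 × 4.4 × 10^5 m² × 4.42 m = 54.41 m³
ΔV = 54.41 m³ = 0.04411 acre-ft

ΔV ≈ 0.0441 acre-ft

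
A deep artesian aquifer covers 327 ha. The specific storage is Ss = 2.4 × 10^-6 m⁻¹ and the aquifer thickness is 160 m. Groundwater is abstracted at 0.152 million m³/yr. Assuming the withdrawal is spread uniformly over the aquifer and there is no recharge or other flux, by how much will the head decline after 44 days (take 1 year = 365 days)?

Δh ≈ 14.6 m

S = Ss × b = 2.4 × 10^-6 m⁻¹ × 160 m = 3.84 × 10^-4
A = 327 ha = 3.27 × 10^6 m²
Q = 0.152 million m³/yr = 416.4 m³/d
ΔV = Q × t = 416.4 m³/d × 44 d = 18320 m³
Δh = ΔV / (S × A) = 18320 / (3.84 × 10^-4 × 3.27 × 10^6) = 14.59 m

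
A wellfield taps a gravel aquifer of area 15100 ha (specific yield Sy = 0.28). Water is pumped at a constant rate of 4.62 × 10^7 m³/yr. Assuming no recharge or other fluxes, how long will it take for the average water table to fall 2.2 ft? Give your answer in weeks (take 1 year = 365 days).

t ≈ 32 weeks

A = 15100 ha = 1.51 × 10^8 m²
Δh = 2.2 ft = 0.6706 m
ΔV = Sy × A × Δh = 0.28 × 1.51 × 10^8 × 0.6706 = 2.835 × 10^7 m³
Q = 4.62 × 10^7 m³/yr = 1.266 × 10^5 m³/d
t = ΔV / Q = 2.835 × 10^7 m³ / 1.266 × 10^5 m³/d = 224 d
t = 224 d ≈ 32 weeks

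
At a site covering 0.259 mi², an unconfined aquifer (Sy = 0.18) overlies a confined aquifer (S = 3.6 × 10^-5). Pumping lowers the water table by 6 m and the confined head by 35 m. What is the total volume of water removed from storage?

ΔV ≈ 7.25 × 10^5 m³

A = 0.259 mi² = 6.708 × 10^5 m²
Unconfined: ΔV_u = Sy × A × Δh_u = 0.18 × 6.708 × 10^5 × 6 = 7.245 × 10^5 m³
Confined: ΔV_c = S × A × Δh_c = 3.6 × 10^-5 × 6.708 × 10^5 × 35 = 845.2 m³
Total ΔV = 7.245 × 10^5 + 845.2 = 7.253 × 10^5 m³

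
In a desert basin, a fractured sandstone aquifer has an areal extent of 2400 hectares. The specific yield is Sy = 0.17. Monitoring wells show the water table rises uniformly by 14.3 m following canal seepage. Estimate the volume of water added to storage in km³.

A = 2400 hectares = 2.4 × 10^7 m²
ΔV = Sy × A × Δh = 0.17 × 2.4 × 10^7 m² × 14.3 m = 5.834 × 10^7 m³
ΔV = 5.834 × 10^7 m³ = 0.05834 km³

ΔV ≈ 0.0583 km³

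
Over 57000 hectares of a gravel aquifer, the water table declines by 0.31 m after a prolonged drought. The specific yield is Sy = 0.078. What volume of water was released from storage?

ΔV ≈ 1.38 × 10^7 m³

A = 57000 hectares = 5.7 × 10^8 m²
ΔV = Sy × A × Δh = 0.078 × 5.7 × 10^8 m² × 0.31 m = 1.378 × 10^7 m³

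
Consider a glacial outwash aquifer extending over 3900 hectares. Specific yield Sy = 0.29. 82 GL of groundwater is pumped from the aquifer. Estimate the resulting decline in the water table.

A = 3900 hectares = 3.9 × 10^7 m²
ΔV = 82 GL = 8.2 × 10^7 m³
Δh = ΔV / (Sy × A) = 8.2 × 10^7 m³ / (0.29 × 3.9 × 10^7 m²) = 7.25 m

Δh ≈ 7.25 m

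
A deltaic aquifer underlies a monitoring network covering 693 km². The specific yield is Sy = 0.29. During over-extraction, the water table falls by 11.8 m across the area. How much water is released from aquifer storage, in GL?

ΔV ≈ 2370 GL

A = 693 km² = 6.93 × 10^8 m²
ΔV = Sy × A × Δh = 0.29 × 6.93 × 10^8 m² × 11.8 m = 2.371 × 10^9 m³
ΔV = 2.371 × 10^9 m³ = 2371 GL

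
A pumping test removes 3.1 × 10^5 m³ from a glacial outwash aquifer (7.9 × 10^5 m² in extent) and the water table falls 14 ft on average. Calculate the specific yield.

Sy ≈ 0.092

Δh = 14 ft = 4.267 m
Sy = ΔV / (A × Δh) = 3.1 × 10^5 m³ / (7.9 × 10^5 m² × 4.267 m) = 0.09196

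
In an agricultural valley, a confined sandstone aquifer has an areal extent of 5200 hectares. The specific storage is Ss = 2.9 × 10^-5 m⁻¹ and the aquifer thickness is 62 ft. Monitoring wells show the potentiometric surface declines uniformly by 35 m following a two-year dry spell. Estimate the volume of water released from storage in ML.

ΔV ≈ 997 ML

b = 62 ft = 18.9 m
S = Ss × b = 2.9 × 10^-5 m⁻¹ × 18.9 m = 5.48 × 10^-4
A = 5200 hectares = 5.2 × 10^7 m²
ΔV = S × A × Δh = 5.48 × 10^-4 × 5.2 × 10^7 m² × 35 m = 9.974 × 10^5 m³
ΔV = 9.974 × 10^5 m³ = 997.4 ML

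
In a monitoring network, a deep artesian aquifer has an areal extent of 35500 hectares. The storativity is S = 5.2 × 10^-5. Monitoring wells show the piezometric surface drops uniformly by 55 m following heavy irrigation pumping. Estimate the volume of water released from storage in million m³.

A = 35500 hectares = 3.55 × 10^8 m²
ΔV = S × A × Δh = 5.2 × 10^-5 × 3.55 × 10^8 m² × 55 m = 1.015 × 10^6 m³
ΔV = 1.015 × 10^6 m³ = 1.015 million m³

ΔV ≈ 1.02 million m³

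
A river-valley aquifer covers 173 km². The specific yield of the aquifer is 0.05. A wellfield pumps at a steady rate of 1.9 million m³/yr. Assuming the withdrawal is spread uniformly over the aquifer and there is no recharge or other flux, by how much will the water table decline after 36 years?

Δh ≈ 7.91 m

A = 173 km² = 1.73 × 10^8 m²
Q = 1.9 million m³/yr = 5205 m³/d
t = 36 years = 13140 d
ΔV = Q × t = 5205 m³/d × 13140 d = 6.84 × 10^7 m³
Δh = ΔV / (Sy × A) = 6.84 × 10^7 / (0.05 × 1.73 × 10^8) = 7.908 m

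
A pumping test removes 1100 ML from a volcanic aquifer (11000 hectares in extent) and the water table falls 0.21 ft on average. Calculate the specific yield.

A = 11000 hectares = 1.1 × 10^8 m²
Δh = 0.21 ft = 0.06401 m
ΔV = 1100 ML = 1.1 × 10^6 m³
Sy = ΔV / (A × Δh) = 1.1 × 10^6 m³ / (1.1 × 10^8 m² × 0.06401 m) = 0.1562

Sy ≈ 0.16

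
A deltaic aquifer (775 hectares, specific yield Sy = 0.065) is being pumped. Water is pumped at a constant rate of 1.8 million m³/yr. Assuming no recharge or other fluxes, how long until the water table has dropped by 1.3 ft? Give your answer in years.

t ≈ 0.111 years

A = 775 hectares = 7.75 × 10^6 m²
Δh = 1.3 ft = 0.3962 m
ΔV = Sy × A × Δh = 0.065 × 7.75 × 10^6 × 0.3962 = 1.996 × 10^5 m³
Q = 1.8 million m³/yr = 4932 m³/d
t = ΔV / Q = 1.996 × 10^5 m³ / 4932 m³/d = 40.48 d
t = 40.48 d ≈ 0.1109 years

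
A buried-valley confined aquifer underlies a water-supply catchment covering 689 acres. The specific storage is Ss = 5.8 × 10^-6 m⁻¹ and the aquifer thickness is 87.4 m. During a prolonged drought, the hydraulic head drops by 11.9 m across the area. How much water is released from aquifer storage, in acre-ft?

ΔV ≈ 13.6 acre-ft

S = Ss × b = 5.8 × 10^-6 m⁻¹ × 87.4 m = 5.069 × 10^-4
A = 689 acres = 2.788 × 10^6 m²
ΔV = S × A × Δh = 5.069 × 10^-4 × 2.788 × 10^6 m² × 11.9 m = 16820 m³
ΔV = 16820 m³ = 13.64 acre-ft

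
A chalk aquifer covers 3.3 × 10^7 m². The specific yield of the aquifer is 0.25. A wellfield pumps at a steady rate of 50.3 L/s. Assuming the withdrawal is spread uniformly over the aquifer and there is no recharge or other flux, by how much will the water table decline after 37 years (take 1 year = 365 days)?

Δh ≈ 7.11 m

Q = 50.3 L/s = 4346 m³/d
t = 37 years = 13500 d
ΔV = Q × t = 4346 m³/d × 13500 d = 5.869 × 10^7 m³
Δh = ΔV / (Sy × A) = 5.869 × 10^7 / (0.25 × 3.3 × 10^7) = 7.114 m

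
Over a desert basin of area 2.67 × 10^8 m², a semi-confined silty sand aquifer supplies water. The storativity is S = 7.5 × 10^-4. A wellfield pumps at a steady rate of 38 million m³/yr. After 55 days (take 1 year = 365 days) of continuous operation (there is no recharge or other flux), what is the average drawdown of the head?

Δh ≈ 28.6 m

Q = 38 million m³/yr = 1.041 × 10^5 m³/d
ΔV = Q × t = 1.041 × 10^5 m³/d × 55 d = 5.726 × 10^6 m³
Δh = ΔV / (S × A) = 5.726 × 10^6 / (7.5 × 10^-4 × 2.67 × 10^8) = 28.59 m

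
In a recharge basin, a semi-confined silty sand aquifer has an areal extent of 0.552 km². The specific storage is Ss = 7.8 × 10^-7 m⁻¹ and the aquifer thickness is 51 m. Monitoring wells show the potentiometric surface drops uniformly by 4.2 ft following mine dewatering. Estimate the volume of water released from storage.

S = Ss × b = 7.8 × 10^-7 m⁻¹ × 51 m = 3.978 × 10^-5
A = 0.552 km² = 5.52 × 10^5 m²
Δh = 4.2 ft = 1.28 m
ΔV = S × A × Δh = 3.978 × 10^-5 × 5.52 × 10^5 m² × 1.28 m = 28.11 m³

ΔV ≈ 28.1 m³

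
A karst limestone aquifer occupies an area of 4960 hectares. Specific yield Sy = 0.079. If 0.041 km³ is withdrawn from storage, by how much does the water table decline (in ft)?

Δh ≈ 34.3 ft

A = 4960 hectares = 4.96 × 10^7 m²
ΔV = 0.041 km³ = 4.1 × 10^7 m³
Δh = ΔV / (Sy × A) = 4.1 × 10^7 m³ / (0.079 × 4.96 × 10^7 m²) = 10.46 m
Δh = 10.46 m = 34.33 ft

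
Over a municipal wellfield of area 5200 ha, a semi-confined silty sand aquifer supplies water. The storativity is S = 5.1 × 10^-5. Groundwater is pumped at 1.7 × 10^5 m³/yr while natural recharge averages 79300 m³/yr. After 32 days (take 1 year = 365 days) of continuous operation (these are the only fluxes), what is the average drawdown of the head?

Δh ≈ 3 m

A = 5200 ha = 5.2 × 10^7 m²
Net abstraction = 1.7 × 10^5 − 79300 = 90700 m³/yr
Q_net = 90700 m³/yr = 248.5 m³/d
ΔV = Q × t = 248.5 m³/d × 32 d = 7952 m³
Δh = ΔV / (S × A) = 7952 / (5.1 × 10^-5 × 5.2 × 10^7) = 2.998 m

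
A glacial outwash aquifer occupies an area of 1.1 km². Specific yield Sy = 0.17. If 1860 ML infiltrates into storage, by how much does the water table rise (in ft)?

A = 1.1 km² = 1.1 × 10^6 m²
ΔV = 1860 ML = 1.86 × 10^6 m³
Δh = ΔV / (Sy × A) = 1.86 × 10^6 m³ / (0.17 × 1.1 × 10^6 m²) = 9.947 m
Δh = 9.947 m = 32.63 ft

Δh ≈ 32.6 ft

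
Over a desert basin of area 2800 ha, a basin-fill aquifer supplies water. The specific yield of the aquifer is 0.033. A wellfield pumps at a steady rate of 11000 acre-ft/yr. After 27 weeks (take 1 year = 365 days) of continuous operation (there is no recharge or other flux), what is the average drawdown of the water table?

Δh ≈ 7.6 m

A = 2800 ha = 2.8 × 10^7 m²
Q = 11000 acre-ft/yr = 37170 m³/d
t = 27 weeks = 189 d
ΔV = Q × t = 37170 m³/d × 189 d = 7.026 × 10^6 m³
Δh = ΔV / (Sy × A) = 7.026 × 10^6 / (0.033 × 2.8 × 10^7) = 7.604 m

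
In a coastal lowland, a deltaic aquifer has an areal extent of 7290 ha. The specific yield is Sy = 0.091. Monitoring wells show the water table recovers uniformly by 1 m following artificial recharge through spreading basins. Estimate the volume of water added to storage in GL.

ΔV ≈ 6.63 GL

A = 7290 ha = 7.29 × 10^7 m²
ΔV = Sy × A × Δh = 0.091 × 7.29 × 10^7 m² × 1 m = 6.634 × 10^6 m³
ΔV = 6.634 × 10^6 m³ = 6.634 GL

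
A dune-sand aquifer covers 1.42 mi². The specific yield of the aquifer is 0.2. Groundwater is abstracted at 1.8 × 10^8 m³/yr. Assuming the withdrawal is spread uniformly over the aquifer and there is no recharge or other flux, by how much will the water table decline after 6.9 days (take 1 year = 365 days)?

Δh ≈ 4.63 m

A = 1.42 mi² = 3.678 × 10^6 m²
Q = 1.8 × 10^8 m³/yr = 4.932 × 10^5 m³/d
ΔV = Q × t = 4.932 × 10^5 m³/d × 6.9 d = 3.403 × 10^6 m³
Δh = ΔV / (Sy × A) = 3.403 × 10^6 / (0.2 × 3.678 × 10^6) = 4.626 m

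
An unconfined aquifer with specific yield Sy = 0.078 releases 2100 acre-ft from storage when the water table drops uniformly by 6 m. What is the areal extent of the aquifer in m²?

ΔV = 2100 acre-ft = 2.59 × 10^6 m³
A = ΔV / (Sy × Δh) = 2.59 × 10^6 / (0.078 × 6) = 5.535 × 10^6 m²

A ≈ 5.53 × 10^6 m²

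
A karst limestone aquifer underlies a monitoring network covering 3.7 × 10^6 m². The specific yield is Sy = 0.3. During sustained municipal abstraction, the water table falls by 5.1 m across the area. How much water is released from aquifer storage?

ΔV ≈ 5.66 × 10^6 m³

ΔV = Sy × A × Δh = 0.3 × 3.7 × 10^6 m² × 5.1 m = 5.661 × 10^6 m³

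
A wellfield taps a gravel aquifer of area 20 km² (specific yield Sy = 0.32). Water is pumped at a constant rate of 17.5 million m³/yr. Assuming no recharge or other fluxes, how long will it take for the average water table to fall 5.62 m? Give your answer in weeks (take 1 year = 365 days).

A = 20 km² = 2 × 10^7 m²
ΔV = Sy × A × Δh = 0.32 × 2 × 10^7 × 5.62 = 3.597 × 10^7 m³
Q = 17.5 million m³/yr = 47950 m³/d
t = ΔV / Q = 3.597 × 10^7 m³ / 47950 m³/d = 750.2 d
t = 750.2 d ≈ 107.2 weeks

t ≈ 107 weeks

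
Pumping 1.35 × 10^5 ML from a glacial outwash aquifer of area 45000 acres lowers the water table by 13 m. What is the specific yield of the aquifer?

A = 45000 acres = 1.821 × 10^8 m²
ΔV = 1.35 × 10^5 ML = 1.35 × 10^8 m³
Sy = ΔV / (A × Δh) = 1.35 × 10^8 m³ / (1.821 × 10^8 m² × 13 m) = 0.05702

Sy ≈ 0.057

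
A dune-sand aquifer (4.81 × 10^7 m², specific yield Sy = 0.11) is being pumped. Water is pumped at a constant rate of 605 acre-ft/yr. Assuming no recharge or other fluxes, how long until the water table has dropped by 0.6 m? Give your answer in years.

ΔV = Sy × A × Δh = 0.11 × 4.81 × 10^7 × 0.6 = 3.175 × 10^6 m³
Q = 605 acre-ft/yr = 2045 m³/d
t = ΔV / Q = 3.175 × 10^6 m³ / 2045 m³/d = 1553 d
t = 1553 d ≈ 4.254 years

t ≈ 4.25 years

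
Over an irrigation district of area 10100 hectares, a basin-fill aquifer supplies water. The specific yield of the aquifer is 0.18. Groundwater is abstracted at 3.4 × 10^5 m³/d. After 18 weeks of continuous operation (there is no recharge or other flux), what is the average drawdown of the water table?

A = 10100 hectares = 1.01 × 10^8 m²
t = 18 weeks = 126 d
ΔV = Q × t = 3.4 × 10^5 m³/d × 126 d = 4.284 × 10^7 m³
Δh = ΔV / (Sy × A) = 4.284 × 10^7 / (0.18 × 1.01 × 10^8) = 2.356 m

Δh ≈ 2.36 m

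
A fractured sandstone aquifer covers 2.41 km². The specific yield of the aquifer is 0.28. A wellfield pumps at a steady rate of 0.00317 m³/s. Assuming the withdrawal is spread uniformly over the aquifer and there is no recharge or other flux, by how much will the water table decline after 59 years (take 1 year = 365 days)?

A = 2.41 km² = 2.41 × 10^6 m²
Q = 0.00317 m³/s = 273.9 m³/d
t = 59 years = 21540 d
ΔV = Q × t = 273.9 m³/d × 21540 d = 5.898 × 10^6 m³
Δh = ΔV / (Sy × A) = 5.898 × 10^6 / (0.28 × 2.41 × 10^6) = 8.741 m

Δh ≈ 8.74 m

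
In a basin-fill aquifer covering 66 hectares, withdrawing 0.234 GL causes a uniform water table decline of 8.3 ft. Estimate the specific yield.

A = 66 hectares = 6.6 × 10^5 m²
Δh = 8.3 ft = 2.53 m
ΔV = 0.234 GL = 2.34 × 10^5 m³
Sy = ΔV / (A × Δh) = 2.34 × 10^5 m³ / (6.6 × 10^5 m² × 2.53 m) = 0.1401

Sy ≈ 0.14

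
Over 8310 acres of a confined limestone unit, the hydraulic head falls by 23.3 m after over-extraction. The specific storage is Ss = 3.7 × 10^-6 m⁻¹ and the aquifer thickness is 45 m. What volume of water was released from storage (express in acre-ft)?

ΔV ≈ 106 acre-ft

S = Ss × b = 3.7 × 10^-6 m⁻¹ × 45 m = 1.665 × 10^-4
A = 8310 acres = 3.363 × 10^7 m²
ΔV = S × A × Δh = 1.665 × 10^-4 × 3.363 × 10^7 m² × 23.3 m = 1.305 × 10^5 m³
ΔV = 1.305 × 10^5 m³ = 105.8 acre-ft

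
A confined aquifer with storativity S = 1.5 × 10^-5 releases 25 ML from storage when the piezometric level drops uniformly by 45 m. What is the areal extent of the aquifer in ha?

ΔV = 25 ML = 25000 m³
A = ΔV / (S × Δh) = 25000 / (1.5 × 10^-5 × 45) = 3.704 × 10^7 m²
A = 3.704 × 10^7 m² = 3704 ha

A ≈ 3700 ha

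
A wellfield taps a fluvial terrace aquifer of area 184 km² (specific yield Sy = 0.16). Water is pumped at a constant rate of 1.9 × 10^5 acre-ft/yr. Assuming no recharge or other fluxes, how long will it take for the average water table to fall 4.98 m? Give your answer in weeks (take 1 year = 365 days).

t ≈ 32.6 weeks

A = 184 km² = 1.84 × 10^8 m²
ΔV = Sy × A × Δh = 0.16 × 1.84 × 10^8 × 4.98 = 1.466 × 10^8 m³
Q = 1.9 × 10^5 acre-ft/yr = 6.421 × 10^5 m³/d
t = ΔV / Q = 1.466 × 10^8 m³ / 6.421 × 10^5 m³/d = 228.3 d
t = 228.3 d ≈ 32.62 weeks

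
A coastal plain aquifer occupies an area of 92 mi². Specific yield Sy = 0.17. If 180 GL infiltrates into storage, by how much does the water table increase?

Δh ≈ 4.44 m

A = 92 mi² = 2.383 × 10^8 m²
ΔV = 180 GL = 1.8 × 10^8 m³
Δh = ΔV / (Sy × A) = 1.8 × 10^8 m³ / (0.17 × 2.383 × 10^8 m²) = 4.444 m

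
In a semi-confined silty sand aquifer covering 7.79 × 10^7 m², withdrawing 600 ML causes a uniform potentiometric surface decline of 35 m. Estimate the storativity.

ΔV = 600 ML = 6 × 10^5 m³
S = ΔV / (A × Δh) = 6 × 10^5 m³ / (7.79 × 10^7 m² × 35 m) = 2.201 × 10^-4

S ≈ 2.2 × 10^-4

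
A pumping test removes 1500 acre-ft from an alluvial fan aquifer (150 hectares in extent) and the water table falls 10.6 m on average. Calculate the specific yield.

A = 150 hectares = 1.5 × 10^6 m²
ΔV = 1500 acre-ft = 1.85 × 10^6 m³
Sy = ΔV / (A × Δh) = 1.85 × 10^6 m³ / (1.5 × 10^6 m² × 10.6 m) = 0.1164

Sy ≈ 0.12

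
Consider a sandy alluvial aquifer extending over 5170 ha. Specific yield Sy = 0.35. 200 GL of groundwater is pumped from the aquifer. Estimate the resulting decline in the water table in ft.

Δh ≈ 36.3 ft

A = 5170 ha = 5.17 × 10^7 m²
ΔV = 200 GL = 2 × 10^8 m³
Δh = ΔV / (Sy × A) = 2 × 10^8 m³ / (0.35 × 5.17 × 10^7 m²) = 11.05 m
Δh = 11.05 m = 36.26 ft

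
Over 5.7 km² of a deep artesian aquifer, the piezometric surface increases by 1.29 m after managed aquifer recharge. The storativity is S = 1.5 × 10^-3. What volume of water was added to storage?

ΔV ≈ 11000 m³

A = 5.7 km² = 5.7 × 10^6 m²
ΔV = S × A × Δh = 0.0015 × 5.7 × 10^6 m² × 1.29 m = 11030 m³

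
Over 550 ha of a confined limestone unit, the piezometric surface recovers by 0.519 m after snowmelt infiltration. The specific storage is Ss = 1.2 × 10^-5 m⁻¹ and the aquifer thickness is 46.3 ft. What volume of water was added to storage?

ΔV ≈ 483 m³

b = 46.3 ft = 14.11 m
S = Ss × b = 1.2 × 10^-5 m⁻¹ × 14.11 m = 1.693 × 10^-4
A = 550 ha = 5.5 × 10^6 m²
ΔV = S × A × Δh = 1.693 × 10^-4 × 5.5 × 10^6 m² × 0.519 m = 483.4 m³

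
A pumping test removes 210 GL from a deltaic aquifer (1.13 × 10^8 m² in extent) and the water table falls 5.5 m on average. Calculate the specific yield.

Sy ≈ 0.34

ΔV = 210 GL = 2.1 × 10^8 m³
Sy = ΔV / (A × Δh) = 2.1 × 10^8 m³ / (1.13 × 10^8 m² × 5.5 m) = 0.3379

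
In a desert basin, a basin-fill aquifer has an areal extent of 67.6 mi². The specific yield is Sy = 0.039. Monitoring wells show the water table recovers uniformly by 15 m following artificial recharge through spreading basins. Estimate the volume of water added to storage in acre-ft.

A = 67.6 mi² = 1.751 × 10^8 m²
ΔV = Sy × A × Δh = 0.039 × 1.751 × 10^8 m² × 15 m = 1.024 × 10^8 m³
ΔV = 1.024 × 10^8 m³ = 83040 acre-ft

ΔV ≈ 83000 acre-ft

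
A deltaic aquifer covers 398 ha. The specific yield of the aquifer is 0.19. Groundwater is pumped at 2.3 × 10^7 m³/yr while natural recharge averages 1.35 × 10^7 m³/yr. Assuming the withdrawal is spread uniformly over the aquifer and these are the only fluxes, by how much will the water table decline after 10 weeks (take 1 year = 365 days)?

Δh ≈ 2.41 m

A = 398 ha = 3.98 × 10^6 m²
Net abstraction = 2.3 × 10^7 − 1.35 × 10^7 = 9.5 × 10^6 m³/yr
Q_net = 9.5 × 10^6 m³/yr = 26030 m³/d
t = 10 weeks = 70 d
ΔV = Q × t = 26030 m³/d × 70 d = 1.822 × 10^6 m³
Δh = ΔV / (Sy × A) = 1.822 × 10^6 / (0.19 × 3.98 × 10^6) = 2.409 m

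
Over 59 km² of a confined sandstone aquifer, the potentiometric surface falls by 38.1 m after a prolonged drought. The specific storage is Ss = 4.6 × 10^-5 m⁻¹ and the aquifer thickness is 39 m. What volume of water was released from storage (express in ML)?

S = Ss × b = 4.6 × 10^-5 m⁻¹ × 39 m = 1.794 × 10^-3
A = 59 km² = 5.9 × 10^7 m²
ΔV = S × A × Δh = 0.001794 × 5.9 × 10^7 m² × 38.1 m = 4.033 × 10^6 m³
ΔV = 4.033 × 10^6 m³ = 4033 ML

ΔV ≈ 4030 ML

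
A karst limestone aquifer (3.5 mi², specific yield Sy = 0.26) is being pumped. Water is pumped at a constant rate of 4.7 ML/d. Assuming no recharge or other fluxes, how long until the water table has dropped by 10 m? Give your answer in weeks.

A = 3.5 mi² = 9.065 × 10^6 m²
ΔV = Sy × A × Δh = 0.26 × 9.065 × 10^6 × 10 = 2.357 × 10^7 m³
Q = 4.7 ML/d = 4700 m³/d
t = ΔV / Q = 2.357 × 10^7 m³ / 4700 m³/d = 5015 d
t = 5015 d ≈ 716.4 weeks

t ≈ 716 weeks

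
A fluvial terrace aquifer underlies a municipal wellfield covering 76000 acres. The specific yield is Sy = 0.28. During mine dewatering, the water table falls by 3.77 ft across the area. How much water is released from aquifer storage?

ΔV ≈ 9.9 × 10^7 m³

A = 76000 acres = 3.076 × 10^8 m²
Δh = 3.77 ft = 1.149 m
ΔV = Sy × A × Δh = 0.28 × 3.076 × 10^8 m² × 1.149 m = 9.896 × 10^7 m³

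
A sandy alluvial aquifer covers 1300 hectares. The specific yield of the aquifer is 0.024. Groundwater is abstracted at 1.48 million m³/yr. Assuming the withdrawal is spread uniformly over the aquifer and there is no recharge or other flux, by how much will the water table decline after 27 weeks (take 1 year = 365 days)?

A = 1300 hectares = 1.3 × 10^7 m²
Q = 1.48 million m³/yr = 4055 m³/d
t = 27 weeks = 189 d
ΔV = Q × t = 4055 m³/d × 189 d = 7.664 × 10^5 m³
Δh = ΔV / (Sy × A) = 7.664 × 10^5 / (0.024 × 1.3 × 10^7) = 2.456 m

Δh ≈ 2.46 m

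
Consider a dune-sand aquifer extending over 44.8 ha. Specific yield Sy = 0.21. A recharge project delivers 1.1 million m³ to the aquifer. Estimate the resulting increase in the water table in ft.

Δh ≈ 38.4 ft

A = 44.8 ha = 4.48 × 10^5 m²
ΔV = 1.1 million m³ = 1.1 × 10^6 m³
Δh = ΔV / (Sy × A) = 1.1 × 10^6 m³ / (0.21 × 4.48 × 10^5 m²) = 11.69 m
Δh = 11.69 m = 38.36 ft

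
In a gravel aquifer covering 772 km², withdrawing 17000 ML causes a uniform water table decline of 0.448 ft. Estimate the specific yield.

A = 772 km² = 7.72 × 10^8 m²
Δh = 0.448 ft = 0.1366 m
ΔV = 17000 ML = 1.7 × 10^7 m³
Sy = ΔV / (A × Δh) = 1.7 × 10^7 m³ / (7.72 × 10^8 m² × 0.1366 m) = 0.1613

Sy ≈ 0.16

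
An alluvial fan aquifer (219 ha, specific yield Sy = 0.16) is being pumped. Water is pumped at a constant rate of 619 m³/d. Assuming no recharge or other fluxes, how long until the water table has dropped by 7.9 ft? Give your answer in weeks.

A = 219 ha = 2.19 × 10^6 m²
Δh = 7.9 ft = 2.408 m
ΔV = Sy × A × Δh = 0.16 × 2.19 × 10^6 × 2.408 = 8.437 × 10^5 m³
t = ΔV / Q = 8.437 × 10^5 m³ / 619 m³/d = 1363 d
t = 1363 d ≈ 194.7 weeks

t ≈ 195 weeks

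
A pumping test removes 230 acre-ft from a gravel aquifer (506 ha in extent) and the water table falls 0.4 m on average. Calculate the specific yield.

Sy ≈ 0.14

A = 506 ha = 5.06 × 10^6 m²
ΔV = 230 acre-ft = 2.837 × 10^5 m³
Sy = ΔV / (A × Δh) = 2.837 × 10^5 m³ / (5.06 × 10^6 m² × 0.4 m) = 0.1402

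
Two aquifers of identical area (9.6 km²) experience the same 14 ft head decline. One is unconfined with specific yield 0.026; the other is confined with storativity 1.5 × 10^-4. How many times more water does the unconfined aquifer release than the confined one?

ΔV_u / ΔV_c ≈ 173

A = 9.6 km² = 9.6 × 10^6 m²
Δh = 14 ft = 4.267 m
Unconfined: ΔV_u = Sy × A × Δh = 0.026 × 9.6 × 10^6 × 4.267 = 1.065 × 10^6 m³
Confined: ΔV_c = S × A × Δh = 1.5 × 10^-4 × 9.6 × 10^6 × 4.267 = 6145 m³
Ratio = ΔV_u / ΔV_c = Sy / S = 0.026 / 1.5 × 10^-4 = 173.3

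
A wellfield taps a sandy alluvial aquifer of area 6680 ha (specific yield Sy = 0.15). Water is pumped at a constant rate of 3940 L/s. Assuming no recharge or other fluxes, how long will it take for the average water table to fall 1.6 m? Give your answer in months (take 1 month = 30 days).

t ≈ 1.57 months

A = 6680 ha = 6.68 × 10^7 m²
ΔV = Sy × A × Δh = 0.15 × 6.68 × 10^7 × 1.6 = 1.603 × 10^7 m³
Q = 3940 L/s = 3.404 × 10^5 m³/d
t = ΔV / Q = 1.603 × 10^7 m³ / 3.404 × 10^5 m³/d = 47.1 d
t = 47.1 d ≈ 1.57 months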